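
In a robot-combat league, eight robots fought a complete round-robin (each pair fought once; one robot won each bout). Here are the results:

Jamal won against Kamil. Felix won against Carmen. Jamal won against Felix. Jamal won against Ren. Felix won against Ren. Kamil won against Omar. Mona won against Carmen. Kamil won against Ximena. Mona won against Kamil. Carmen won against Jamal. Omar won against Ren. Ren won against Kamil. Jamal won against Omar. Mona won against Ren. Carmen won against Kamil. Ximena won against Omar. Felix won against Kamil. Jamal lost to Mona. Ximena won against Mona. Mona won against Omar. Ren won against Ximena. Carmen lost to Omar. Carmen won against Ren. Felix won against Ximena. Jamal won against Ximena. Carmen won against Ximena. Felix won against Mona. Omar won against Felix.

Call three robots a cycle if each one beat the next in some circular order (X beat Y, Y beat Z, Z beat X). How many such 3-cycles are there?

Win totals: Felix 5, Jamal 5, Ximena 2, Kamil 2, Omar 3, Carmen 4, Mona 5, Ren 2.
A robot with w wins dominates both others in C(w,2) triples; summing gives 10 + 10 + 1 + 1 + 3 + 6 + 10 + 1 = 42 transitive triples.
Total triples C(8,3) = 56, so cyclic triples = 56 − 42 = 14.

14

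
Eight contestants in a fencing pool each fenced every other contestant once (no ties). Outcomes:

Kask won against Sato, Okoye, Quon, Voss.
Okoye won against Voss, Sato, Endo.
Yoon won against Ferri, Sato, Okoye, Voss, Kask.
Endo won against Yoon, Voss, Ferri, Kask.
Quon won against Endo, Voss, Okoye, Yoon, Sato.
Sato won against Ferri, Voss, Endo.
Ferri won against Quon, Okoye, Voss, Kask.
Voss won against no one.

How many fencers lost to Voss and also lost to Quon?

Voss beat: no one.
Quon beat: Okoye, Sato, Endo, Voss, Yoon.
No one was beaten by both.

0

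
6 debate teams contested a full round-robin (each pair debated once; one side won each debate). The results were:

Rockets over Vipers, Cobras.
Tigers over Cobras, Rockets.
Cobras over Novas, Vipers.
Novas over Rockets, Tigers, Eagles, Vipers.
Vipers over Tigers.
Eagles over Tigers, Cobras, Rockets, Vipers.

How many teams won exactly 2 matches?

3

Win totals: Rockets 2, Eagles 4, Cobras 2, Tigers 2, Novas 4, Vipers 1.
Exactly 2: Rockets, Cobras, Tigers — 3 teams.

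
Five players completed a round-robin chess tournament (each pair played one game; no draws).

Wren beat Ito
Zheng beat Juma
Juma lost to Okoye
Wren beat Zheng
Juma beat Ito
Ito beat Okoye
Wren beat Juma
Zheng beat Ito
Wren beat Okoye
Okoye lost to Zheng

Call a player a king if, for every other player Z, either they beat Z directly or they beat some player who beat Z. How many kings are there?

Zheng cannot reach Wren in two steps.
Juma cannot reach Zheng, Wren in two steps.
Okoye cannot reach Zheng, Wren in two steps.
Wren reaches everyone (king).
Ito cannot reach Zheng, Wren in two steps.
Kings: Wren — 1.

1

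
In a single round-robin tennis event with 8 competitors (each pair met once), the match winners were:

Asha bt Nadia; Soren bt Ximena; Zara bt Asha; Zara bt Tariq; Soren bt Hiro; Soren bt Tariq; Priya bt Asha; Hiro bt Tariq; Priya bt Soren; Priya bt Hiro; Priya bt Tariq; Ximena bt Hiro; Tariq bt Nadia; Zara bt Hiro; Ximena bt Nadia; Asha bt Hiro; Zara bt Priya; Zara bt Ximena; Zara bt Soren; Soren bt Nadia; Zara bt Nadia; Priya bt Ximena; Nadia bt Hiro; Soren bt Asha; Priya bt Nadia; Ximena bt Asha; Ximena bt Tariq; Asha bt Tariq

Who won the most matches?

Zara

Win totals: Ximena 4, Hiro 1, Tariq 1, Priya 6, Soren 5, Zara 7, Asha 3, Nadia 1.
Zara leads with 7 wins (next highest: 6).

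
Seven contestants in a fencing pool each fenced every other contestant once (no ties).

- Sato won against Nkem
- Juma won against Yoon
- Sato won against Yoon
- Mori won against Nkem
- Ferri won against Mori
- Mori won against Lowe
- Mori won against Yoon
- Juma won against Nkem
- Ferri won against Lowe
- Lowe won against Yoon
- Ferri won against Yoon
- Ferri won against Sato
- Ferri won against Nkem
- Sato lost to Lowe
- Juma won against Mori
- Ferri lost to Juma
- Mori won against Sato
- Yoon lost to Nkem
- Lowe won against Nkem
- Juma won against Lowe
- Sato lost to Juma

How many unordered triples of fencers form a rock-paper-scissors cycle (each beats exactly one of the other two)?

Win totals: Mori 4, Juma 6, Yoon 0, Ferri 5, Lowe 3, Sato 2, Nkem 1.
A fencer with w wins dominates both others in C(w,2) triples; summing gives 6 + 15 + 0 + 10 + 3 + 1 + 0 = 35 transitive triples.
Total triples C(7,3) = 35, so cyclic triples = 35 − 35 = 0.

0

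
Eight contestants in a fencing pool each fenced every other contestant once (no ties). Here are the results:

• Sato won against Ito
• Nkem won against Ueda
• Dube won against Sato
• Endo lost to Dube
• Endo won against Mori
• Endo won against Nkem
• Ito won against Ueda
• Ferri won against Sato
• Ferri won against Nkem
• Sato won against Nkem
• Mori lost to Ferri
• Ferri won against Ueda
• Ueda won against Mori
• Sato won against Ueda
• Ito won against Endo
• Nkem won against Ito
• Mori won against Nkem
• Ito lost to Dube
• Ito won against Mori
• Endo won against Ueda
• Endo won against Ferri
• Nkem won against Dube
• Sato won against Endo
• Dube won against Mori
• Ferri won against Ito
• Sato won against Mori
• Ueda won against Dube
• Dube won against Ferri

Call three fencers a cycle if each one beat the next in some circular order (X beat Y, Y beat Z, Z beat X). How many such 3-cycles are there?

Win totals: Ferri 5, Dube 5, Endo 4, Ueda 2, Ito 3, Mori 1, Sato 5, Nkem 3.
A fencer with w wins dominates both others in C(w,2) triples; summing gives 10 + 10 + 6 + 1 + 3 + 0 + 10 + 3 = 43 transitive triples.
Total triples C(8,3) = 56, so cyclic triples = 56 − 43 = 13.

13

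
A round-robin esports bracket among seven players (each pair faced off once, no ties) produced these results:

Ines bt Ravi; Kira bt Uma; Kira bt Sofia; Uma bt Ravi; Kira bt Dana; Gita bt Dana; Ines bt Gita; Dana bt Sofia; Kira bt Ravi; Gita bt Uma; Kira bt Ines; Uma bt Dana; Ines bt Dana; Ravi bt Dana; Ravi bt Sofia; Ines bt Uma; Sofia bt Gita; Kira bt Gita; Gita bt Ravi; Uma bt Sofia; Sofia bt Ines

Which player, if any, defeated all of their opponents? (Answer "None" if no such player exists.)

Kira

Kira has 6 wins out of 6 opponents — a perfect record.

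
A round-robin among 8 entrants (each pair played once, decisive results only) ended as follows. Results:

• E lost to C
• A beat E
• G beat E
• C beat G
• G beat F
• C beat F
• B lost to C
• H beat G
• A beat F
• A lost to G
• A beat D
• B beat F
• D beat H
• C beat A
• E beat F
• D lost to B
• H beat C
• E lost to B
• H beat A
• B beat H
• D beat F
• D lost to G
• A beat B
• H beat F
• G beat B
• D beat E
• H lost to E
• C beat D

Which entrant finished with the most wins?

C

Win totals: A 4, B 4, C 6, D 3, E 2, F 0, G 5, H 4.
C leads with 6 wins (next highest: 5).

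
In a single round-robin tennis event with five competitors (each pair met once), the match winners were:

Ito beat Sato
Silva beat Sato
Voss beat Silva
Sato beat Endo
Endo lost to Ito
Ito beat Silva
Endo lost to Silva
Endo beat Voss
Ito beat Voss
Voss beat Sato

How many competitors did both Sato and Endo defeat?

0

Sato beat: Endo.
Endo beat: Voss.
No one was beaten by both.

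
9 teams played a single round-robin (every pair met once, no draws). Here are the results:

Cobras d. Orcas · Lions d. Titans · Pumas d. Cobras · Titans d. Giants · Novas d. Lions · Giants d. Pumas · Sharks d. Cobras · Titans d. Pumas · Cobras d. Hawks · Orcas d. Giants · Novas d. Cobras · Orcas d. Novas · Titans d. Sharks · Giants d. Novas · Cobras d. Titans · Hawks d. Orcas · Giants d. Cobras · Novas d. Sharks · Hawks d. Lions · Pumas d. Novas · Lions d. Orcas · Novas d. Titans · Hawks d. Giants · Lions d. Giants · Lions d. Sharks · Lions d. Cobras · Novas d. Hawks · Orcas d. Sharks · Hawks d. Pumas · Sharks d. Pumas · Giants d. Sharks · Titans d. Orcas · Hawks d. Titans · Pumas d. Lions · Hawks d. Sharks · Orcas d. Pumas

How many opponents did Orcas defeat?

4

Orcas' results: beat Giants, Pumas, Novas, Sharks; lost to Hawks, Titans, Cobras, Lions.
That is 4 wins.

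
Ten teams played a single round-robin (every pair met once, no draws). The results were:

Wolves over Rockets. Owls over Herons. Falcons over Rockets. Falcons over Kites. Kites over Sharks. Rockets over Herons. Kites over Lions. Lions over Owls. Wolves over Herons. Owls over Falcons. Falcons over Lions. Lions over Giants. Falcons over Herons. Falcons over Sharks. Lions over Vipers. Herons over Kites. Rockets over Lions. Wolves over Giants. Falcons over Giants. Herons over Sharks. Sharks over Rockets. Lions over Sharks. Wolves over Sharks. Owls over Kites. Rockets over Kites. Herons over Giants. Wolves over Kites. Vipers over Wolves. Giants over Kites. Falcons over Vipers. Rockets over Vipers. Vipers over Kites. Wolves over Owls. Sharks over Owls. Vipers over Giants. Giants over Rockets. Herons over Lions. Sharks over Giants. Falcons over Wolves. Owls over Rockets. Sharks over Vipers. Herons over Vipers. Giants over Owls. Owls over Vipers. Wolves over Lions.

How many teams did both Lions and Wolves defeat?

Lions beat: Owls, Sharks, Giants, Vipers.
Wolves beat: Herons, Rockets, Owls, Kites, Sharks, Giants, Lions.
Both beat: Owls, Sharks, Giants — 3.

3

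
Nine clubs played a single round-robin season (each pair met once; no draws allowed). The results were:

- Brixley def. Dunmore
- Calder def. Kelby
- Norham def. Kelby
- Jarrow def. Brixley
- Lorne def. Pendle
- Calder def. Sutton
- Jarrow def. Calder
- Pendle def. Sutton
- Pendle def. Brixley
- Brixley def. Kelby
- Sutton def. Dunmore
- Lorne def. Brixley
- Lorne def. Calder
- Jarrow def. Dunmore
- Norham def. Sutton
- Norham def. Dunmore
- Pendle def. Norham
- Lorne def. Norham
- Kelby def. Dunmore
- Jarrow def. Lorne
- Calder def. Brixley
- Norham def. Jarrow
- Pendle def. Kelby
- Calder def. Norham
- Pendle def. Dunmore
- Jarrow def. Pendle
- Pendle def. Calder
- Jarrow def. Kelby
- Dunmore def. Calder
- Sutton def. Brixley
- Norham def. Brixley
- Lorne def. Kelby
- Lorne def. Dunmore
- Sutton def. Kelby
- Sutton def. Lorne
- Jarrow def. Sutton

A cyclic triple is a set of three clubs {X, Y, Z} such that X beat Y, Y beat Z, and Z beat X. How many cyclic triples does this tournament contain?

10

Win totals: Lorne 6, Jarrow 7, Sutton 4, Pendle 6, Dunmore 1, Brixley 2, Calder 4, Kelby 1, Norham 5.
A club with w wins dominates both others in C(w,2) triples; summing gives 15 + 21 + 6 + 15 + 0 + 1 + 6 + 0 + 10 = 74 transitive triples.
Total triples C(9,3) = 84, so cyclic triples = 84 − 74 = 10.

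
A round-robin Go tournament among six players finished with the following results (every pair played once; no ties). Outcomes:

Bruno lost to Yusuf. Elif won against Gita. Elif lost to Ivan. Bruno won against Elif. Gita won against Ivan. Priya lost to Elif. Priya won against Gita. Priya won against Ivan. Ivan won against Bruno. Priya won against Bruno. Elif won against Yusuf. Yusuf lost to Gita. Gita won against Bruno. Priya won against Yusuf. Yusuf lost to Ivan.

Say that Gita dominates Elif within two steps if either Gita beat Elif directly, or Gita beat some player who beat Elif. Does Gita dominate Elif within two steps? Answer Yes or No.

Gita did not beat Elif directly.
Gita beat Ivan, Bruno, Yusuf. Of those, Ivan beat Elif.

Yes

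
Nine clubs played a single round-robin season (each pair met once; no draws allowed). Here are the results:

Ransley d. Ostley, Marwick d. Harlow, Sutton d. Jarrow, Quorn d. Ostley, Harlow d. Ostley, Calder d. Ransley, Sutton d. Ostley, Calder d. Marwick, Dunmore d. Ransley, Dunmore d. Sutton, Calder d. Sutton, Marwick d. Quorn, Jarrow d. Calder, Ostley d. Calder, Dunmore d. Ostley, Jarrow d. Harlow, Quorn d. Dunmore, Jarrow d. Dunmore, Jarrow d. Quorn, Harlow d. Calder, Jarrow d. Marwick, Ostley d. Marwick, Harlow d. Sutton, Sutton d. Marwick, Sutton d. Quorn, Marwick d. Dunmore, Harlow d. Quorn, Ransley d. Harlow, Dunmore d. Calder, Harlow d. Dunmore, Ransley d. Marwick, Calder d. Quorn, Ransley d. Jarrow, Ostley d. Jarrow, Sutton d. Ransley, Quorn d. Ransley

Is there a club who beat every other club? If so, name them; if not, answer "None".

Highest win total is Sutton with 5 (out of 8 possible).
Sutton lost to Dunmore, Calder, Harlow, so no club went undefeated.

None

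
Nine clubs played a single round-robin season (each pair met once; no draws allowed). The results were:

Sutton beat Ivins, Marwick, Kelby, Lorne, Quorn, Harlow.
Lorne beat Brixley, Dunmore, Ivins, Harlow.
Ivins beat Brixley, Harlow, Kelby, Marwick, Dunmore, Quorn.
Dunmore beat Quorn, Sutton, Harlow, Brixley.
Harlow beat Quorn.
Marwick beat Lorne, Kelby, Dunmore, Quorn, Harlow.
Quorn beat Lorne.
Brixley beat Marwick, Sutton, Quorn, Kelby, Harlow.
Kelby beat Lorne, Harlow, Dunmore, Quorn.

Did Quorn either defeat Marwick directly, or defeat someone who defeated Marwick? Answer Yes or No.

Quorn did not beat Marwick directly.
Quorn beat Lorne, but each of them lost to Marwick. No two-step path.

No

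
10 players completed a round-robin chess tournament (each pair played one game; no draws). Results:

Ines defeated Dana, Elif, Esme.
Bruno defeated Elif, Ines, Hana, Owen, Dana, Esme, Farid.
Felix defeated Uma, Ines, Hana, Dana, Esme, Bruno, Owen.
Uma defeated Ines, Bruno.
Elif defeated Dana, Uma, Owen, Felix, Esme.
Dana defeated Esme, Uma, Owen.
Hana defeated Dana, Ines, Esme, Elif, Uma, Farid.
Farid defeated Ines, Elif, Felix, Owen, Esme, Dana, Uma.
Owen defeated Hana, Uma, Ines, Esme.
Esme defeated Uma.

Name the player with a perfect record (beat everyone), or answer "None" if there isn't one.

None

Highest win total is Felix with 7 (out of 9 possible).
Felix lost to Elif, Farid, so no player went undefeated.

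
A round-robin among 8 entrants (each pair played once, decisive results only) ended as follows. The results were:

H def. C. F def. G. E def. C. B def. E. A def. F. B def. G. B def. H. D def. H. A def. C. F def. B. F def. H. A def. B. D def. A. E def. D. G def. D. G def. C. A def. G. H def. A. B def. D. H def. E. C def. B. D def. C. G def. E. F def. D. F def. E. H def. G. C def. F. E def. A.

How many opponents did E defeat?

E's results: beat A, C, D; lost to B, F, G, H.
That is 3 wins.

3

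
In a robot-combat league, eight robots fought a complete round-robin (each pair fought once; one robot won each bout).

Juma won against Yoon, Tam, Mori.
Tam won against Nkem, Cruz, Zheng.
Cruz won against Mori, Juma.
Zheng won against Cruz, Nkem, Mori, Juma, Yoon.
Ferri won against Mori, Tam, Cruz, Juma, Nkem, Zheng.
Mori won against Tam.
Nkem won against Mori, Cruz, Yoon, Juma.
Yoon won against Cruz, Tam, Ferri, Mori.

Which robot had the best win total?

Win totals: Juma 3, Cruz 2, Mori 1, Nkem 4, Yoon 4, Zheng 5, Ferri 6, Tam 3.
Ferri leads with 6 wins (next highest: 5).

Ferri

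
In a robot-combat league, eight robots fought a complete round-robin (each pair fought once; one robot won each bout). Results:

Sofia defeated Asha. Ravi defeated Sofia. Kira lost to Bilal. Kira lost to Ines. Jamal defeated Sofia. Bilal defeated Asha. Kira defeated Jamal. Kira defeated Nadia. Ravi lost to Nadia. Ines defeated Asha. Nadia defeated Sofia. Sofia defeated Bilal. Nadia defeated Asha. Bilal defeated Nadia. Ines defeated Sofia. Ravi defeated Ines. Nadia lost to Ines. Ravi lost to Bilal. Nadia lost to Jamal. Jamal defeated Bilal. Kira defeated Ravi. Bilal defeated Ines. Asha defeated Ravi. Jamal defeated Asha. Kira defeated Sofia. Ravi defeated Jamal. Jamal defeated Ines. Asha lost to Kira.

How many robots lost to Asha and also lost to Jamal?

Asha beat: Ravi.
Jamal beat: Ines, Sofia, Bilal, Nadia, Asha.
No one was beaten by both.

0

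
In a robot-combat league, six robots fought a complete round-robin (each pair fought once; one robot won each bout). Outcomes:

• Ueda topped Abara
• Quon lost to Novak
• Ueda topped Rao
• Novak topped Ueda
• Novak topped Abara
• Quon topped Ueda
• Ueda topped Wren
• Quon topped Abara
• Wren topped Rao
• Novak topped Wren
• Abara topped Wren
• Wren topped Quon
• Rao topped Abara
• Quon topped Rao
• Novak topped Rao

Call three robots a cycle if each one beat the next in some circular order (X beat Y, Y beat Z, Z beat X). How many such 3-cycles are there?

Win totals: Wren 2, Novak 5, Quon 3, Abara 1, Ueda 3, Rao 1.
A robot with w wins dominates both others in C(w,2) triples; summing gives 1 + 10 + 3 + 0 + 3 + 0 = 17 transitive triples.
Total triples C(6,3) = 20, so cyclic triples = 20 − 17 = 3.

3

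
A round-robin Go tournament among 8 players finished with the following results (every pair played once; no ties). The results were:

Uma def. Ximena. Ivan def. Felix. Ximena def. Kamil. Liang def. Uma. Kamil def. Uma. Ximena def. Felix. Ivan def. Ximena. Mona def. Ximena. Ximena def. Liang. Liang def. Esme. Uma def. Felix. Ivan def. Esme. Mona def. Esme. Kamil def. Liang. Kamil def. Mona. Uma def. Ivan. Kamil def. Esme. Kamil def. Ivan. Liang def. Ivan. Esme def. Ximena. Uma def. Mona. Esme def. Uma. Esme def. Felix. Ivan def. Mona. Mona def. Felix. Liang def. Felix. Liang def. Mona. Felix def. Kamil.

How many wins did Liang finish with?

Liang's results: beat Felix, Uma, Mona, Ivan, Esme; lost to Kamil, Ximena.
That is 5 wins.

5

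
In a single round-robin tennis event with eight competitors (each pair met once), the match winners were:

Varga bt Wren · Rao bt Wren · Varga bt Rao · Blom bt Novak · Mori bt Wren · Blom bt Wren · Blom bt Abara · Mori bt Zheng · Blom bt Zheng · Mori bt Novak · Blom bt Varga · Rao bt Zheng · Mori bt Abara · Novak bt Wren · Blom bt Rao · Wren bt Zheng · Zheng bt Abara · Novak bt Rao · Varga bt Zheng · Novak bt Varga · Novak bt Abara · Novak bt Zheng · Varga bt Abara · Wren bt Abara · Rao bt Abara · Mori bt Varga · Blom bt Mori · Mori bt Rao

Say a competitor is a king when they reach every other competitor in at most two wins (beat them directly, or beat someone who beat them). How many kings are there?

Zheng cannot reach Novak, Blom, Rao, Mori, Varga, Wren in two steps.
Novak cannot reach Blom, Mori in two steps.
Blom reaches everyone (king).
Abara cannot reach Zheng, Novak, Blom, Rao, Mori, Varga, Wren in two steps.
Rao cannot reach Novak, Blom, Mori, Varga in two steps.
Mori cannot reach Blom in two steps.
Varga cannot reach Novak, Blom, Mori in two steps.
Wren cannot reach Novak, Blom, Rao, Mori, Varga in two steps.
Kings: Blom — 1.

1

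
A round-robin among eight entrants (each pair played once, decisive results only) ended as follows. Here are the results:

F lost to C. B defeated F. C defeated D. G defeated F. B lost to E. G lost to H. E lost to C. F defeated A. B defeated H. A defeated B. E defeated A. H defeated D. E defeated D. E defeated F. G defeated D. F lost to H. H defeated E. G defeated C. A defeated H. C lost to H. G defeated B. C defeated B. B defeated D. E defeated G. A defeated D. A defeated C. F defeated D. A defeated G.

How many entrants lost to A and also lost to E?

A beat: B, C, D, G, H.
E beat: A, B, D, F, G.
Both beat: B, D, G — 3.

3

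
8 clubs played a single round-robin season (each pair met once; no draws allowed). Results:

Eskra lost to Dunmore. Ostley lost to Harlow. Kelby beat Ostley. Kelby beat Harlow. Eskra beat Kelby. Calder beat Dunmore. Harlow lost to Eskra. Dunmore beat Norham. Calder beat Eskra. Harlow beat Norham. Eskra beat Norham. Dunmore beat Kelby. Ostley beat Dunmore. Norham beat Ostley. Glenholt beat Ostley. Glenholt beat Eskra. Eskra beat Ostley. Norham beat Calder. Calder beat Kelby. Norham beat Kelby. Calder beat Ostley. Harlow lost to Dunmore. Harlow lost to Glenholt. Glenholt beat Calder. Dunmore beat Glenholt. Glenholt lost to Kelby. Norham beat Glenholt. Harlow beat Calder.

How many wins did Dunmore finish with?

Dunmore's results: beat Kelby, Eskra, Glenholt, Norham, Harlow; lost to Ostley, Calder.
That is 5 wins.

5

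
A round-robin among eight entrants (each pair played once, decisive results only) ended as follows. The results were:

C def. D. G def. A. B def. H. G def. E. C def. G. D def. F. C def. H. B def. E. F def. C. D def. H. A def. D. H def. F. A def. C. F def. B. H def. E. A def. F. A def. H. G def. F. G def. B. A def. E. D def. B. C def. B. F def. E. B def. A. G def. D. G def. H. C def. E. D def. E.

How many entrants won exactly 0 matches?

Win totals: A 5, B 3, C 5, D 4, E 0, F 3, G 6, H 2.
Exactly 0: E — 1 entrant.

1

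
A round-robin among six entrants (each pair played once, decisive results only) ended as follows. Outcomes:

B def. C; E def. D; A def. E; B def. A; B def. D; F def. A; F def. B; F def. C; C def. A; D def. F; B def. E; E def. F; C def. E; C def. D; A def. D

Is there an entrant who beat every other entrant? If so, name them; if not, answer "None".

None

Highest win total is B with 4 (out of 5 possible).
B lost to F, so no entrant went undefeated.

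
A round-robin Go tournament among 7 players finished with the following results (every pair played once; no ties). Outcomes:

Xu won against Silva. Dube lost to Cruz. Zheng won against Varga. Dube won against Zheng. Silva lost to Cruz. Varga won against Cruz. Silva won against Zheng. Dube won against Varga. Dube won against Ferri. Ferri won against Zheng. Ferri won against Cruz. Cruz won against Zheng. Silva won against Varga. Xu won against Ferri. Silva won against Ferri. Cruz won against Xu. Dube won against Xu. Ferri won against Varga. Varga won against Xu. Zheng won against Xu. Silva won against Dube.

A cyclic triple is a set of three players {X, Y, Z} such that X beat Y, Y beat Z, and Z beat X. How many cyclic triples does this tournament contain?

Win totals: Dube 4, Zheng 2, Xu 2, Ferri 3, Cruz 4, Silva 4, Varga 2.
A player with w wins dominates both others in C(w,2) triples; summing gives 6 + 1 + 1 + 3 + 6 + 6 + 1 = 24 transitive triples.
Total triples C(7,3) = 35, so cyclic triples = 35 − 24 = 11.

11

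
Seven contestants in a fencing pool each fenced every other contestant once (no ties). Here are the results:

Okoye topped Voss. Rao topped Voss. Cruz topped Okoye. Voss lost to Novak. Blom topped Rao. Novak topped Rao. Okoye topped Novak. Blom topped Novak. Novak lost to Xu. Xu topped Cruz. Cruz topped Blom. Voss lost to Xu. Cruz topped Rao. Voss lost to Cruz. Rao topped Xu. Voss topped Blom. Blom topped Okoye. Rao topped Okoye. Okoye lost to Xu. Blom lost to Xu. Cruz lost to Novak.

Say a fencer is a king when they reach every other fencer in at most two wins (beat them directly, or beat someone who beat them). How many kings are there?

Blom reaches everyone (king).
Xu reaches everyone (king).
Novak reaches everyone (king).
Okoye cannot reach Xu in two steps.
Rao reaches everyone (king).
Voss cannot reach Xu, Cruz in two steps.
Cruz reaches everyone (king).
Kings: Blom, Xu, Novak, Rao, Cruz — 5.

5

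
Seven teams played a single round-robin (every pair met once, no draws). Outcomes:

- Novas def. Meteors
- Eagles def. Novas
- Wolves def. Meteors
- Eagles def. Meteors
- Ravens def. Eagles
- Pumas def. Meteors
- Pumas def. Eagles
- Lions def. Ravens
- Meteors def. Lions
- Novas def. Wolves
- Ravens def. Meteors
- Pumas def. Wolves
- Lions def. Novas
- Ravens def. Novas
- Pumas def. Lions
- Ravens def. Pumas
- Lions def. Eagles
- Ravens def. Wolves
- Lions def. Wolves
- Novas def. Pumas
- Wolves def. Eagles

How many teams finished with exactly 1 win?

1

Win totals: Lions 4, Eagles 2, Ravens 5, Novas 3, Wolves 2, Pumas 4, Meteors 1.
Exactly 1: Meteors — 1 team.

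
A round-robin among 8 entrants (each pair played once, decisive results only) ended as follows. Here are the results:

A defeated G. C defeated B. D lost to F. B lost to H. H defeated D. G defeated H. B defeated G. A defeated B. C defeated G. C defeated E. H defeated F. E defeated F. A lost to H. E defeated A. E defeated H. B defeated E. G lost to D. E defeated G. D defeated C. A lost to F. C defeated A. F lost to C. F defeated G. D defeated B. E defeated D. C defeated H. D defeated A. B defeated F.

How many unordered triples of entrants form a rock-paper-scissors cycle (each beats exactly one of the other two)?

12

Win totals: A 2, B 3, C 6, D 4, E 5, F 3, G 1, H 4.
An entrant with w wins dominates both others in C(w,2) triples; summing gives 1 + 3 + 15 + 6 + 10 + 3 + 0 + 6 = 44 transitive triples.
Total triples C(8,3) = 56, so cyclic triples = 56 − 44 = 12.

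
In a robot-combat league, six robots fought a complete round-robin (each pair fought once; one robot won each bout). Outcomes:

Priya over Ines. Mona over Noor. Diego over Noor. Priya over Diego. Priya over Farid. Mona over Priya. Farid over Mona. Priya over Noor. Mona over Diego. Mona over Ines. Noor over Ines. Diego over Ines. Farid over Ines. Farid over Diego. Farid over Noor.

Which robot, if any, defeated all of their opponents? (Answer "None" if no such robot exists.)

None

Highest win total is Priya with 4 (out of 5 possible).
Priya lost to Mona, so no robot went undefeated.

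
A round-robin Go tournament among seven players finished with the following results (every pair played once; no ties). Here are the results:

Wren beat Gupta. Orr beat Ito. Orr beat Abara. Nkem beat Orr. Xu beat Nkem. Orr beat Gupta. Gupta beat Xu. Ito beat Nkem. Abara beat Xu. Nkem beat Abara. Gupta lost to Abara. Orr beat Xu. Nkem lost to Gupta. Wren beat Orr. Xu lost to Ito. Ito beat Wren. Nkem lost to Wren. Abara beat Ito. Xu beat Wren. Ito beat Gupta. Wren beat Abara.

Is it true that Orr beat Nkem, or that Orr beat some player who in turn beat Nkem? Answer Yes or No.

Orr did not beat Nkem directly.
Orr beat Gupta, Xu, Abara, Ito. Of those, Gupta beat Nkem.

Yes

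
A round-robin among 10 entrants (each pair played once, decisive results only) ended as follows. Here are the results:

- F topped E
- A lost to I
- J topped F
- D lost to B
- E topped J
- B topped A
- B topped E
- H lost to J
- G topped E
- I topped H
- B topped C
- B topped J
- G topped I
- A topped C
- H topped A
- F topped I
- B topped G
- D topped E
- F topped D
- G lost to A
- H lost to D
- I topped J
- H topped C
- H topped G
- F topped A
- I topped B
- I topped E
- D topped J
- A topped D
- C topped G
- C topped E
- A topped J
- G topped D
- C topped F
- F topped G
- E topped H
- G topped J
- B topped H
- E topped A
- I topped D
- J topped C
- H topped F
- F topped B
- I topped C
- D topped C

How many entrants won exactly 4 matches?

4

Win totals: A 4, B 7, C 3, D 4, E 3, F 6, G 4, H 4, I 7, J 3.
Exactly 4: A, D, G, H — 4 entrants.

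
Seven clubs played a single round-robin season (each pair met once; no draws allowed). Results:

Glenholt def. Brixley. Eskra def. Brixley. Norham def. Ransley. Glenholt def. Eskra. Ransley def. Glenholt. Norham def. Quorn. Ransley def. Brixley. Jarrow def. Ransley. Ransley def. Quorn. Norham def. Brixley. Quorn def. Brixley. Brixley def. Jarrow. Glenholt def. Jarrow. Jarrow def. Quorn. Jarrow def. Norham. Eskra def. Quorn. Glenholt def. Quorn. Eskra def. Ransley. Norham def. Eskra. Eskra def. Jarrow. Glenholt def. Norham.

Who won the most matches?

Glenholt

Win totals: Brixley 1, Glenholt 5, Ransley 3, Eskra 4, Norham 4, Quorn 1, Jarrow 3.
Glenholt leads with 5 wins (next highest: 4).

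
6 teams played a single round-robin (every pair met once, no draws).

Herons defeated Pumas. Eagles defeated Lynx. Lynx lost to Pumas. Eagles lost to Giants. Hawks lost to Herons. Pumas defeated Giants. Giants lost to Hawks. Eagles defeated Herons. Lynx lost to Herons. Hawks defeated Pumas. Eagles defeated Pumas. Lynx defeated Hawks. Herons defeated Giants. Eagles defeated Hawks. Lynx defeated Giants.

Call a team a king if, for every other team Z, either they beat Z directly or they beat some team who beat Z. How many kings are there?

3

Eagles reaches everyone (king).
Hawks cannot reach Herons in two steps.
Herons reaches everyone (king).
Pumas cannot reach Herons in two steps.
Lynx cannot reach Herons in two steps.
Giants reaches everyone (king).
Kings: Eagles, Herons, Giants — 3.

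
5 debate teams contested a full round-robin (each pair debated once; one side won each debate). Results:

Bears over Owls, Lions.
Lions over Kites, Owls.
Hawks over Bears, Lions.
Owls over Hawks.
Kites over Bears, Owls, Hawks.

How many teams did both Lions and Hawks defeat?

Lions beat: Kites, Owls.
Hawks beat: Lions, Bears.
No one was beaten by both.

0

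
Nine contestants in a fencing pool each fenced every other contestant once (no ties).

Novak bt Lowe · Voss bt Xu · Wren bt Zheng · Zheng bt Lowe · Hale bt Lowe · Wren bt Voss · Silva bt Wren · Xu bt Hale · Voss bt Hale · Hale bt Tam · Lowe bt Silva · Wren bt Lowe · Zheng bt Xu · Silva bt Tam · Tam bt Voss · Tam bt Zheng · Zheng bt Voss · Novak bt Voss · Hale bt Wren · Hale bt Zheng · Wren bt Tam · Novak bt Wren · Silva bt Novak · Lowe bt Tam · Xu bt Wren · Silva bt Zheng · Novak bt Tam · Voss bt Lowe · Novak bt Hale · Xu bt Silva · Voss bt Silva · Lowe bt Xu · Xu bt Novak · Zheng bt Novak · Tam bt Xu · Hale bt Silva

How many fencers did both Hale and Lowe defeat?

Hale beat: Silva, Zheng, Lowe, Wren, Tam.
Lowe beat: Silva, Xu, Tam.
Both beat: Silva, Tam — 2.

2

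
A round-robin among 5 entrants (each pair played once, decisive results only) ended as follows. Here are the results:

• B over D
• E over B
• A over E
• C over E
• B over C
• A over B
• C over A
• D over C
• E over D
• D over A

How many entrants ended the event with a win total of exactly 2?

Win totals: A 2, B 2, C 2, D 2, E 2.
Exactly 2: A, B, C, D, E — 5 entrants.

5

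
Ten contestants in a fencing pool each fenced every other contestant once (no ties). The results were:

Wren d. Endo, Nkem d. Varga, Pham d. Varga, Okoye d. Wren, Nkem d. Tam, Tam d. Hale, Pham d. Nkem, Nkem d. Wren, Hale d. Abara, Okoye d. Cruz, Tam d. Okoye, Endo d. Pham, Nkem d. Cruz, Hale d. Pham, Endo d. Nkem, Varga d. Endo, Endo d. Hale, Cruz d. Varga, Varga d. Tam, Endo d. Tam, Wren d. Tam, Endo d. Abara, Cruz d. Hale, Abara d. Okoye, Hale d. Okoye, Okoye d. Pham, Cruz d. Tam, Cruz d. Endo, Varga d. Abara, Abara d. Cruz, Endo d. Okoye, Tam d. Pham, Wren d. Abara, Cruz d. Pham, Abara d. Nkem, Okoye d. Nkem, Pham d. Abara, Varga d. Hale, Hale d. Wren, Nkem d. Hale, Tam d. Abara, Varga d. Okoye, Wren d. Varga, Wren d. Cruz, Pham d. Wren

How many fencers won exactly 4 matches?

Win totals: Nkem 5, Endo 6, Cruz 5, Abara 3, Hale 4, Pham 4, Tam 4, Varga 5, Okoye 4, Wren 5.
Exactly 4: Hale, Pham, Tam, Okoye — 4 fencers.

4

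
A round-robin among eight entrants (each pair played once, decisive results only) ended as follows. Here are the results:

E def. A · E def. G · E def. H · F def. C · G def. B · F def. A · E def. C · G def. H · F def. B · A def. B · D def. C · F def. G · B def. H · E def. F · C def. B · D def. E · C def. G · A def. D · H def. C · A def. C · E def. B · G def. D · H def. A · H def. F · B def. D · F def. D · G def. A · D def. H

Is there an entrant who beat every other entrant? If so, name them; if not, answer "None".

None

Highest win total is E with 6 (out of 7 possible).
E lost to D, so no entrant went undefeated.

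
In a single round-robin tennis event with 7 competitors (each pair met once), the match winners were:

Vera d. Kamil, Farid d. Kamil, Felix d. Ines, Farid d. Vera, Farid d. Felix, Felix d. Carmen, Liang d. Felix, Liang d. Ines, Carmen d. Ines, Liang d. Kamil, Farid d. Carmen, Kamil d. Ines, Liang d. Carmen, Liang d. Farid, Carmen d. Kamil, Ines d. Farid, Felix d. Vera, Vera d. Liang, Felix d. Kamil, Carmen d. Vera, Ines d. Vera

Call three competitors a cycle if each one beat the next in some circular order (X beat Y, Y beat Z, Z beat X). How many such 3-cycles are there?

Win totals: Felix 4, Vera 2, Farid 4, Carmen 3, Ines 2, Liang 5, Kamil 1.
A competitor with w wins dominates both others in C(w,2) triples; summing gives 6 + 1 + 6 + 3 + 1 + 10 + 0 = 27 transitive triples.
Total triples C(7,3) = 35, so cyclic triples = 35 − 27 = 8.

8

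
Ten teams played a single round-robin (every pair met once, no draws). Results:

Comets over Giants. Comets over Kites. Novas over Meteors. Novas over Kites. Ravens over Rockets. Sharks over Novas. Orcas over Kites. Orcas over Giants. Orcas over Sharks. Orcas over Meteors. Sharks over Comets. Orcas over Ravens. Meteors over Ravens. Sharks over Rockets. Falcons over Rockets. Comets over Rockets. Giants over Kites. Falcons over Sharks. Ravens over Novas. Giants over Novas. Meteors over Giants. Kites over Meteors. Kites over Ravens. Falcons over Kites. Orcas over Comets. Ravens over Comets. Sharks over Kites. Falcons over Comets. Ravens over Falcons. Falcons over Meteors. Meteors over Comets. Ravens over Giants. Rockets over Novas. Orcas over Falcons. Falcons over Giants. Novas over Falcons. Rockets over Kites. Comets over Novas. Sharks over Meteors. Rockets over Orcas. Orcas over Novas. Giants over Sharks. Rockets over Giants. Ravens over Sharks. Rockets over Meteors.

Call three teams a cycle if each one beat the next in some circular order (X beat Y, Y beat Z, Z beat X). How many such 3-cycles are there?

Win totals: Orcas 8, Giants 3, Novas 3, Falcons 6, Meteors 3, Kites 2, Comets 4, Sharks 5, Rockets 5, Ravens 6.
A team with w wins dominates both others in C(w,2) triples; summing gives 28 + 3 + 3 + 15 + 3 + 1 + 6 + 10 + 10 + 15 = 94 transitive triples.
Total triples C(10,3) = 120, so cyclic triples = 120 − 94 = 26.

26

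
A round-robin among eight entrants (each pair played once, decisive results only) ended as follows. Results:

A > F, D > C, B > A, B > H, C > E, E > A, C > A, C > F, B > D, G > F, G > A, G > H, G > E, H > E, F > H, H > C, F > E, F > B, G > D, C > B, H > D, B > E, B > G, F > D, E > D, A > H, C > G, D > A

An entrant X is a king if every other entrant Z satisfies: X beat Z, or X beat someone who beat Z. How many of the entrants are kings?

A cannot reach G in two steps.
B reaches everyone (king).
C reaches everyone (king).
D reaches everyone (king).
E cannot reach B, G in two steps.
F reaches everyone (king).
G reaches everyone (king).
H reaches everyone (king).
Kings: B, C, D, F, G, H — 6.

6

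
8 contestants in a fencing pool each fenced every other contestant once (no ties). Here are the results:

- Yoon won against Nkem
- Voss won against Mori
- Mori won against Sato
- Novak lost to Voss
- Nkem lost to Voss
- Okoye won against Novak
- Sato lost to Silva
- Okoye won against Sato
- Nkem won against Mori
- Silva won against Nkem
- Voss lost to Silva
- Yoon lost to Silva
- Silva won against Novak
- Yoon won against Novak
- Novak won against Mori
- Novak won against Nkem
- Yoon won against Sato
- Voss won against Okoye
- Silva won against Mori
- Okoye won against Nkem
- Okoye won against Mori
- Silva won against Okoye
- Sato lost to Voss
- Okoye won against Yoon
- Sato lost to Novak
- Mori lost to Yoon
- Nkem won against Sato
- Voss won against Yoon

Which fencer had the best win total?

Silva

Win totals: Mori 1, Novak 3, Nkem 2, Sato 0, Okoye 5, Silva 7, Voss 6, Yoon 4.
Silva leads with 7 wins (next highest: 6).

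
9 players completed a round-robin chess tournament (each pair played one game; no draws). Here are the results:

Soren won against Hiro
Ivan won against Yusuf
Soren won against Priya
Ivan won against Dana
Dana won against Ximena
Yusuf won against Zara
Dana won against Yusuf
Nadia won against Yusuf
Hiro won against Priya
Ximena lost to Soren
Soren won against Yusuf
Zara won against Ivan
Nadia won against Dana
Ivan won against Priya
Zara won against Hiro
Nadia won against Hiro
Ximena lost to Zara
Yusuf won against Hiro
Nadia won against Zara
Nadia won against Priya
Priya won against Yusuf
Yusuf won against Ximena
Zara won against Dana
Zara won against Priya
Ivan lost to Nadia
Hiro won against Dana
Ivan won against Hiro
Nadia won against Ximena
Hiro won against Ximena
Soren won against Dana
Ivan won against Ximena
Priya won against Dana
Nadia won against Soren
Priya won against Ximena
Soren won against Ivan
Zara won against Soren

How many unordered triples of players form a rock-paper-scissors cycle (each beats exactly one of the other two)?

Win totals: Zara 6, Dana 2, Soren 6, Priya 3, Ivan 5, Ximena 0, Hiro 3, Yusuf 3, Nadia 8.
A player with w wins dominates both others in C(w,2) triples; summing gives 15 + 1 + 15 + 3 + 10 + 0 + 3 + 3 + 28 = 78 transitive triples.
Total triples C(9,3) = 84, so cyclic triples = 84 − 78 = 6.

6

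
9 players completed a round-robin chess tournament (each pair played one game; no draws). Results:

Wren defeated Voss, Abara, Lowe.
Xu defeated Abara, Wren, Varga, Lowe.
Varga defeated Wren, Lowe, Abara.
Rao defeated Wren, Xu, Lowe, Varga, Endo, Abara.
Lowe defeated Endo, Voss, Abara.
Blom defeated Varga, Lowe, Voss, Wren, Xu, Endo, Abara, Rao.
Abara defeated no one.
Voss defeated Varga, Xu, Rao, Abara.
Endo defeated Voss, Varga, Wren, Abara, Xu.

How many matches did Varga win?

3

Varga's results: beat Wren, Lowe, Abara; lost to Voss, Endo, Xu, Rao, Blom.
That is 3 wins.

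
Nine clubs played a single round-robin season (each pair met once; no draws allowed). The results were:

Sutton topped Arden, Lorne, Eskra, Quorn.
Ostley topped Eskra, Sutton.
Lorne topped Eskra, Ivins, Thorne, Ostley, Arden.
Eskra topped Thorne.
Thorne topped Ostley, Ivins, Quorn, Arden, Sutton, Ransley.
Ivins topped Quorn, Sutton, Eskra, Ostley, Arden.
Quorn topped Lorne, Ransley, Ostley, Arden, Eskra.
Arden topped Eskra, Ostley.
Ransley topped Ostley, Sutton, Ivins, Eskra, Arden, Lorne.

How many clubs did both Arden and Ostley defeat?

Arden beat: Ostley, Eskra.
Ostley beat: Sutton, Eskra.
Both beat: Eskra — 1.

1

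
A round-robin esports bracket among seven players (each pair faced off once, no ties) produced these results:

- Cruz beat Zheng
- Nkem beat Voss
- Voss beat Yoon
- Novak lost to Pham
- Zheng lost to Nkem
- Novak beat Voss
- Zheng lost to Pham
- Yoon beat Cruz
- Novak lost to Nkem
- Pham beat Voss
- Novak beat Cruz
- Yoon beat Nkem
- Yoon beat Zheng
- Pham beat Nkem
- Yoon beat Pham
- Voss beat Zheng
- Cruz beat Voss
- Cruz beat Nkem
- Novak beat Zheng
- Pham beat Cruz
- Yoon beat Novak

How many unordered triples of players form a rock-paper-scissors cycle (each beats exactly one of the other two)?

5

Win totals: Nkem 3, Zheng 0, Cruz 3, Voss 2, Pham 5, Novak 3, Yoon 5.
A player with w wins dominates both others in C(w,2) triples; summing gives 3 + 0 + 3 + 1 + 10 + 3 + 10 = 30 transitive triples.
Total triples C(7,3) = 35, so cyclic triples = 35 − 30 = 5.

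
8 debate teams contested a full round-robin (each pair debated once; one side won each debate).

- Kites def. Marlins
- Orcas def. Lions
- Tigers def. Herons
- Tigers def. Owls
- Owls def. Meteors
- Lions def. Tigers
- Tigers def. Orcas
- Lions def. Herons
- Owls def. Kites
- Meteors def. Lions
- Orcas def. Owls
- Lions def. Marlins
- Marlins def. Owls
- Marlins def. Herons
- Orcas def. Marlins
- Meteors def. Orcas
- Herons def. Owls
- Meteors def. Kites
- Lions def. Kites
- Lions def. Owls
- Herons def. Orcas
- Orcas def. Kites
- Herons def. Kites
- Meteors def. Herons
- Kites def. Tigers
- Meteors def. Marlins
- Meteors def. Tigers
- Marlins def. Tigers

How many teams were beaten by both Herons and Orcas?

2

Herons beat: Owls, Orcas, Kites.
Orcas beat: Owls, Marlins, Kites, Lions.
Both beat: Owls, Kites — 2.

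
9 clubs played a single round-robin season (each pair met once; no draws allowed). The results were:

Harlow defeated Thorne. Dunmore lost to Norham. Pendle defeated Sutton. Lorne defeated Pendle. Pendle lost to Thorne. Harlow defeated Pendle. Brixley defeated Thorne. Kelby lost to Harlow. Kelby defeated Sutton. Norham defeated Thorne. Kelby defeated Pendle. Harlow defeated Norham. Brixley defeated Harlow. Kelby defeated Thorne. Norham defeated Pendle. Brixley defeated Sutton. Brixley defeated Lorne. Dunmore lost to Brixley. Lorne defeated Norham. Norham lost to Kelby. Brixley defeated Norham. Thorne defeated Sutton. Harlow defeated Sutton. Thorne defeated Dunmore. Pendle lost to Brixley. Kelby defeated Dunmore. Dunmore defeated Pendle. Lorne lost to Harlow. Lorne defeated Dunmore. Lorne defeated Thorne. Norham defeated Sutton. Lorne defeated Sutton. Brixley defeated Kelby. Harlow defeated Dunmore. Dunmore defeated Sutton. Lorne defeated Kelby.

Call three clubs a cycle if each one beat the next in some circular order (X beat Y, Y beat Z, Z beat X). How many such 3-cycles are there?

Win totals: Thorne 3, Lorne 6, Harlow 7, Norham 4, Kelby 5, Sutton 0, Pendle 1, Dunmore 2, Brixley 8.
A club with w wins dominates both others in C(w,2) triples; summing gives 3 + 15 + 21 + 6 + 10 + 0 + 0 + 1 + 28 = 84 transitive triples.
Total triples C(9,3) = 84, so cyclic triples = 84 − 84 = 0.

0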